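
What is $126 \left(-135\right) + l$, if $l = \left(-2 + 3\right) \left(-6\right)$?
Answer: $-17016$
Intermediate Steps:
$l = -6$ ($l = 1 \left(-6\right) = -6$)
$126 \left(-135\right) + l = 126 \left(-135\right) - 6 = -17010 - 6 = -17016$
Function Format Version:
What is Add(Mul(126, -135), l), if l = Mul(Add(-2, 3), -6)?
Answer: -17016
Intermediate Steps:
l = -6 (l = Mul(1, -6) = -6)
Add(Mul(126, -135), l) = Add(Mul(126, -135), -6) = Add(-17010, -6) = -17016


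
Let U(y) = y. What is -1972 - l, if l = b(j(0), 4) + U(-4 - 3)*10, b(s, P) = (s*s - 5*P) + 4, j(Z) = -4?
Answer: -1902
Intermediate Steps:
b(s, P) = 4 + s² - 5*P (b(s, P) = (s² - 5*P) + 4 = 4 + s² - 5*P)
l = -70 (l = (4 + (-4)² - 5*4) + (-4 - 3)*10 = (4 + 16 - 20) - 7*10 = 0 - 70 = -70)
-1972 - l = -1972 - 1*(-70) = -1972 + 70 = -1902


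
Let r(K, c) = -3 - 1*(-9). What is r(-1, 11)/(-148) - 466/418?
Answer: -17869/15466 ≈ -1.1554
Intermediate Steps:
r(K, c) = 6 (r(K, c) = -3 + 9 = 6)
r(-1, 11)/(-148) - 466/418 = 6/(-148) - 466/418 = 6*(-1/148) - 466*1/418 = -3/74 - 233/209 = -17869/15466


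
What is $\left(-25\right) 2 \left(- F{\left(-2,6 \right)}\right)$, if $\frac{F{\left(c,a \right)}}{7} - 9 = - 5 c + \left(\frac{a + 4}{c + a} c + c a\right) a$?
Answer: $-29050$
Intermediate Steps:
$F{\left(c,a \right)} = 63 - 35 c + 7 a \left(a c + \frac{c \left(4 + a\right)}{a + c}\right)$ ($F{\left(c,a \right)} = 63 + 7 \left(- 5 c + \left(\frac{a + 4}{c + a} c + c a\right) a\right) = 63 + 7 \left(- 5 c + \left(\frac{4 + a}{a + c} c + a c\right) a\right) = 63 + 7 \left(- 5 c + \left(\frac{c \left(4 + a\right)}{a + c} + a c\right) a\right) = 63 + 7 \left(- 5 c + \left(a c + \frac{c \left(4 + a\right)}{a + c}\right) a\right) = 63 + 7 \left(- 5 c + a \left(a c + \frac{c \left(4 + a\right)}{a + c}\right)\right) = 63 + \left(- 35 c + 7 a \left(a c + \frac{c \left(4 + a\right)}{a + c}\right)\right) = 63 - 35 c + 7 a \left(a c + \frac{c \left(4 + a\right)}{a + c}\right)$)
$\left(-25\right) 2 \left(- F{\left(-2,6 \right)}\right) = \left(-25\right) 2 \left(- \frac{7 \left(- 5 \left(-2\right)^{2} + 9 \cdot 6 + 9 \left(-2\right) - 2 \cdot 6^{2} - 2 \cdot 6^{3} + 6^{2} \left(-2\right)^{2} - 6 \left(-2\right)\right)}{6 - 2}\right) = - 50 \left(- \frac{7 \left(\left(-5\right) 4 + 54 - 18 - 72 - 432 + 36 \cdot 4 + 12\right)}{4}\right) = - 50 \left(- \frac{7 \left(-20 + 54 - 18 - 72 - 432 + 144 + 12\right)}{4}\right) = - 50 \left(- \frac{7 \left(-332\right)}{4}\right) = - 50 \left(\left(-1\right) \left(-581\right)\right) = \left(-50\right) 581 = -29050$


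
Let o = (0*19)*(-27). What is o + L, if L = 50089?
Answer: 50089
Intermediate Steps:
o = 0 (o = 0*(-27) = 0)
o + L = 0 + 50089 = 50089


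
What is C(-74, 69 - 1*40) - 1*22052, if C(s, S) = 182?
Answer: -21870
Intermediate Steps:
C(-74, 69 - 1*40) - 1*22052 = 182 - 1*22052 = 182 - 22052 = -21870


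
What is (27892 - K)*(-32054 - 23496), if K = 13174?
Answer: -817584900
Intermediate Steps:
(27892 - K)*(-32054 - 23496) = (27892 - 1*13174)*(-32054 - 23496) = (27892 - 13174)*(-55550) = 14718*(-55550) = -817584900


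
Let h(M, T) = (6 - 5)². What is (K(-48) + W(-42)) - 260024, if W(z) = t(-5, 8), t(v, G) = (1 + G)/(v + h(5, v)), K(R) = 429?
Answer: -1038389/4 ≈ -2.5960e+5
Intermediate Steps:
h(M, T) = 1 (h(M, T) = 1² = 1)
t(v, G) = (1 + G)/(1 + v) (t(v, G) = (1 + G)/(v + 1) = (1 + G)/(1 + v))
W(z) = -9/4 (W(z) = (1 + 8)/(1 - 5) = 9/(-4) = -¼*9 = -9/4)
(K(-48) + W(-42)) - 260024 = (429 - 9/4) - 260024 = 1707/4 - 260024 = -1038389/4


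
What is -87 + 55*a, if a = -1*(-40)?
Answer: 2113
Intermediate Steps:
a = 40
-87 + 55*a = -87 + 55*40 = -87 + 2200 = 2113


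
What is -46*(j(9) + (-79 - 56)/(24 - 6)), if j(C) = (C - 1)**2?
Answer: -2599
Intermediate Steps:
j(C) = (-1 + C)**2
-46*(j(9) + (-79 - 56)/(24 - 6)) = -46*((-1 + 9)**2 + (-79 - 56)/(24 - 6)) = -46*(8**2 - 135/18) = -46*(64 - 135*1/18) = -46*(64 - 15/2) = -46*113/2 = -2599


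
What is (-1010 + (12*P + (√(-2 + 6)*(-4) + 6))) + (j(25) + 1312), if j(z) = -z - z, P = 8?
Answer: 346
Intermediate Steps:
j(z) = -2*z
(-1010 + (12*P + (√(-2 + 6)*(-4) + 6))) + (j(25) + 1312) = (-1010 + (12*8 + (√(-2 + 6)*(-4) + 6))) + (-2*25 + 1312) = (-1010 + (96 + (√4*(-4) + 6))) + (-50 + 1312) = (-1010 + (96 + (2*(-4) + 6))) + 1262 = (-1010 + (96 + (-8 + 6))) + 1262 = (-1010 + (96 - 2)) + 1262 = (-1010 + 94) + 1262 = -916 + 1262 = 346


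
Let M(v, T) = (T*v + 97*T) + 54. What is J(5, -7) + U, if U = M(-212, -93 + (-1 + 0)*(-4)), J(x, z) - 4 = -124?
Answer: 10169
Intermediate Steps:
J(x, z) = -120 (J(x, z) = 4 - 124 = -120)
M(v, T) = 54 + 97*T + T*v (M(v, T) = (97*T + T*v) + 54 = 54 + 97*T + T*v)
U = 10289 (U = 54 + 97*(-93 + (-1 + 0)*(-4)) + (-93 + (-1 + 0)*(-4))*(-212) = 54 + 97*(-93 - 1*(-4)) + (-93 - 1*(-4))*(-212) = 54 + 97*(-93 + 4) + (-93 + 4)*(-212) = 54 + 97*(-89) - 89*(-212) = 54 - 8633 + 18868 = 10289)
J(5, -7) + U = -120 + 10289 = 10169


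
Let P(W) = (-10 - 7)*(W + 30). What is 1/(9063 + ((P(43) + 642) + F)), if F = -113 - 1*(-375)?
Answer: 1/8726 ≈ 0.00011460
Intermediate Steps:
P(W) = -510 - 17*W (P(W) = -17*(30 + W) = -510 - 17*W)
F = 262 (F = -113 + 375 = 262)
1/(9063 + ((P(43) + 642) + F)) = 1/(9063 + (((-510 - 17*43) + 642) + 262)) = 1/(9063 + (((-510 - 731) + 642) + 262)) = 1/(9063 + ((-1241 + 642) + 262)) = 1/(9063 + (-599 + 262)) = 1/(9063 - 337) = 1/8726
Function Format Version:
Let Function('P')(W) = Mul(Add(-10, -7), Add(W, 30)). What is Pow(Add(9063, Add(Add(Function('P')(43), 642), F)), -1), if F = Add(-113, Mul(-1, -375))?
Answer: Rational(1, 8726) ≈ 0.00011460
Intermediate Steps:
Function('P')(W) = Add(-510, Mul(-17, W)) (Function('P')(W) = Mul(-17, Add(30, W)) = Add(-510, Mul(-17, W)))
F = 262 (F = Add(-113, 375) = 262)
Pow(Add(9063, Add(Add(Function('P')(43), 642), F)), -1) = Pow(Add(9063, Add(Add(Add(-510, Mul(-17, 43)), 642), 262)), -1) = Pow(Add(9063, Add(Add(Add(-510, -731), 642), 262)), -1) = Pow(Add(9063, Add(Add(-1241, 642), 262)), -1) = Pow(Add(9063, Add(-599, 262)), -1) = Pow(Add(9063, -337), -1) = Pow(8726, -1) = Rational(1, 8726)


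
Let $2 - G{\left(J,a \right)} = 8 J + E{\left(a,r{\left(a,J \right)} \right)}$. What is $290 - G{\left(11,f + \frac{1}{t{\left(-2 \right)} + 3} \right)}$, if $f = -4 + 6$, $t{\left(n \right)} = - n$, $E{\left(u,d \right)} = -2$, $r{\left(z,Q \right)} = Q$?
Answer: $374$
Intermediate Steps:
$f = 2$
$G{\left(J,a \right)} = 4 - 8 J$ ($G{\left(J,a \right)} = 2 - \left(8 J - 2\right) = 2 - \left(-2 + 8 J\right) = 4 - 8 J$)
$290 - G{\left(11,f + \frac{1}{t{\left(-2 \right)} + 3} \right)} = 290 - \left(4 - 88\right) = 290 - -84 = 290 + 84 = 374$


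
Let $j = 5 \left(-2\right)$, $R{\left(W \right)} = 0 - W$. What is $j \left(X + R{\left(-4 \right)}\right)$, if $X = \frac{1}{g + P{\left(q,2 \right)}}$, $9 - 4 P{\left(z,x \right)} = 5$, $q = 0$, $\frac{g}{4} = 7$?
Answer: $- \frac{1170}{29} \approx -40.345$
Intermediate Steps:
$g = 28$ ($g = 4 \cdot 7 = 28$)
$R{\left(W \right)} = - W$
$j = -10$
$P{\left(z,x \right)} = 1$ ($P{\left(z,x \right)} = \frac{9}{4} - \frac{5}{4} = 1$)
$X = \frac{1}{29}$ ($X = \frac{1}{28 + 1} = \frac{1}{29} \approx 0.034483$)
$j \left(X + R{\left(-4 \right)}\right) = - 10 \left(\frac{1}{29} - -4\right) = - 10 \left(\frac{1}{29} + 4\right) = \left(-10\right) \frac{117}{29} = - \frac{1170}{29}$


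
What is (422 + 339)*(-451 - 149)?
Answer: -456600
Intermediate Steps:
(422 + 339)*(-451 - 149) = 761*(-600) = -456600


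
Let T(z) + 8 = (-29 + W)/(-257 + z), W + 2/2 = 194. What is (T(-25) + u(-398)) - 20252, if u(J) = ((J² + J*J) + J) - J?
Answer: 41813186/141 ≈ 2.9655e+5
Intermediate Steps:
W = 193 (W = -1 + 194 = 193)
u(J) = 2*J² (u(J) = ((J² + J²) + J) - J = (2*J² + J) - J = (J + 2*J²) - J = 2*J²)
T(z) = -8 + 164/(-257 + z) (T(z) = -8 + (-29 + 193)/(-257 + z) = -8 + 164/(-257 + z))
(T(-25) + u(-398)) - 20252 = (4*(555 - 2*(-25))/(-257 - 25) + 2*(-398)²) - 20252 = (4*(555 + 50)/(-282) + 2*158404) - 20252 = (4*(-1/282)*605 + 316808) - 20252 = (-1210/141 + 316808) - 20252 = 44668718/141 - 20252 = 41813186/141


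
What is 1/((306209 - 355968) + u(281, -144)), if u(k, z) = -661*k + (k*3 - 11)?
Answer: -1/234668 ≈ -4.2613e-6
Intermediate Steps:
u(k, z) = -11 - 658*k (u(k, z) = -661*k + (3*k - 11) = -661*k + (-11 + 3*k) = -11 - 658*k)
1/((306209 - 355968) + u(281, -144)) = 1/((306209 - 355968) + (-11 - 658*281)) = 1/(-49759 + (-11 - 184898)) = 1/(-49759 - 184909) = 1/(-234668) = -1/234668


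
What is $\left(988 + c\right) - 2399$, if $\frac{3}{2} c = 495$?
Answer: $-1081$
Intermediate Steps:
$c = 330$ ($c = \frac{2}{3} \cdot 495 = 330$)
$\left(988 + c\right) - 2399 = \left(988 + 330\right) - 2399 = 1318 - 2399 = -1081$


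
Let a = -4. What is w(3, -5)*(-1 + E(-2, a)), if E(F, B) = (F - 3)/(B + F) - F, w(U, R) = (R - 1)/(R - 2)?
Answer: 11/7 ≈ 1.5714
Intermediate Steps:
w(U, R) = (-1 + R)/(-2 + R)
E(F, B) = -F + (-3 + F)/(B + F) (E(F, B) = (-3 + F)/(B + F) - F = -F + (-3 + F)/(B + F))
w(3, -5)*(-1 + E(-2, a)) = ((-1 - 5)/(-2 - 5))*(-1 + (-3 - 2 - 1*(-2)**2 - 1*(-4)*(-2))/(-4 - 2)) = (-6/(-7))*(-1 + (-3 - 2 - 1*4 - 8)/(-6)) = (-1/7*(-6))*(-1 - (-3 - 2 - 4 - 8)/6) = 6*(-1 - 1/6*(-17))/7 = 6*(-1 + 17/6)/7 = (6/7)*(11/6) = 11/7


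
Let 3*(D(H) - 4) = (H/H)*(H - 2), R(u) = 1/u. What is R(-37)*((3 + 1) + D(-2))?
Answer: -20/111 ≈ -0.18018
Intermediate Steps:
D(H) = 10/3 + H/3 (D(H) = 4 + ((H/H)*(H - 2))/3 = 4 + (1*(-2 + H))/3 = 4 + (-2 + H)/3 = 4 + (-2/3 + H/3) = 10/3 + H/3)
R(-37)*((3 + 1) + D(-2)) = ((3 + 1) + (10/3 + (1/3)*(-2)))/(-37) = -(4 + (10/3 - 2/3))/37 = -(4 + 8/3)/37 = -1/37*20/3 = -20/111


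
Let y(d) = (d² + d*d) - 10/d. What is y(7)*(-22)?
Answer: -14872/7 ≈ -2124.6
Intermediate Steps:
y(d) = -10/d + 2*d² (y(d) = (d² + d²) - 10/d = 2*d² - 10/d = -10/d + 2*d²)
y(7)*(-22) = (2*(-5 + 7³)/7)*(-22) = (2*(⅐)*(-5 + 343))*(-22) = (2*(⅐)*338)*(-22) = (676/7)*(-22) = -14872/7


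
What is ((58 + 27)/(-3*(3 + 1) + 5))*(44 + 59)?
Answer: -8755/7 ≈ -1250.7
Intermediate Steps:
((58 + 27)/(-3*(3 + 1) + 5))*(44 + 59) = (85/(-3*4 + 5))*103 = (85/(-12 + 5))*103 = (85/(-7))*103 = (85*(-1/7))*103 = -85/7*103 = -8755/7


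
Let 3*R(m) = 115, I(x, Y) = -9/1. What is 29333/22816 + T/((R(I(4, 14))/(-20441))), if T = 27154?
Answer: -1651843277399/114080 ≈ -1.4480e+7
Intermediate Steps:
I(x, Y) = -9 (I(x, Y) = -9*1 = -9)
R(m) = 115/3 (R(m) = (⅓)*115 = 115/3)
29333/22816 + T/((R(I(4, 14))/(-20441))) = 29333/22816 + 27154/(((115/3)/(-20441))) = 29333*(1/22816) + 27154/(((115/3)*(-1/20441))) = 29333/22816 + 27154/(-115/61323) = 29333/22816 + 27154*(-61323/115) = 29333/22816 - 1665164742/115 = -1651843277399/114080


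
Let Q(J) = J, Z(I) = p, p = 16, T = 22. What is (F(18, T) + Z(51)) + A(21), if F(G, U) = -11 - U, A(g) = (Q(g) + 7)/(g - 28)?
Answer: -21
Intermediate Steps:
Z(I) = 16
A(g) = (7 + g)/(-28 + g) (A(g) = (g + 7)/(g - 28) = (7 + g)/(-28 + g))
(F(18, T) + Z(51)) + A(21) = ((-11 - 1*22) + 16) + (7 + 21)/(-28 + 21) = ((-11 - 22) + 16) + 28/(-7) = (-33 + 16) - ⅐*28 = -17 - 4 = -21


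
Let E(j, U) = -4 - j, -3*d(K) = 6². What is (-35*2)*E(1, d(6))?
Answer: 350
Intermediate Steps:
d(K) = -12 (d(K) = -⅓*6² = -⅓*36 = -12)
(-35*2)*E(1, d(6)) = (-35*2)*(-4 - 1*1) = -70*(-4 - 1) = -70*(-5) = 350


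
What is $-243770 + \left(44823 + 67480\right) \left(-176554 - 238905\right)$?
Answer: $-46657535847$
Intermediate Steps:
$-243770 + \left(44823 + 67480\right) \left(-176554 - 238905\right) = -243770 + 112303 \left(-415459\right) = -243770 - 46657292077 = -46657535847$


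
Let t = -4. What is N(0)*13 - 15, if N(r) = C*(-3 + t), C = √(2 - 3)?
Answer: -15 - 91*I ≈ -15.0 - 91.0*I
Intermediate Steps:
C = I (C = √(-1) = I ≈ 1.0*I)
N(r) = -7*I (N(r) = I*(-3 - 4) = I*(-7) = -7*I)
N(0)*13 - 15 = -7*I*13 - 15 = -91*I - 15 = -15 - 91*I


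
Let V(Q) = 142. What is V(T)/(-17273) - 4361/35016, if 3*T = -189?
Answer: -80299825/604831368 ≈ -0.13276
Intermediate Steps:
T = -63 (T = (1/3)*(-189) = -63)
V(T)/(-17273) - 4361/35016 = 142/(-17273) - 4361/35016 = 142*(-1/17273) - 4361*1/35016 = -142/17273 - 4361/35016 = -80299825/604831368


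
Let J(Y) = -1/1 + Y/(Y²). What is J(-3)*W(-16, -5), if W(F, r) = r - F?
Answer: -44/3 ≈ -14.667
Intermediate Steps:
J(Y) = -1 + 1/Y (J(Y) = -1*1 + Y/Y² = -1 + 1/Y)
J(-3)*W(-16, -5) = ((1 - 1*(-3))/(-3))*(-5 - 1*(-16)) = (-(1 + 3)/3)*(-5 + 16) = -⅓*4*11 = -4/3*11 = -44/3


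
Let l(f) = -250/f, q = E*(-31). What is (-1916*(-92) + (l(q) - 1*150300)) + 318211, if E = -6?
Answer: 32008894/93 ≈ 3.4418e+5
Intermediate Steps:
q = 186 (q = -6*(-31) = 186)
(-1916*(-92) + (l(q) - 1*150300)) + 318211 = (-1916*(-92) + (-250/186 - 1*150300)) + 318211 = (176272 + (-250*1/186 - 150300)) + 318211 = (176272 + (-125/93 - 150300)) + 318211 = (176272 - 13978025/93) + 318211 = 2415271/93 + 318211 = 32008894/93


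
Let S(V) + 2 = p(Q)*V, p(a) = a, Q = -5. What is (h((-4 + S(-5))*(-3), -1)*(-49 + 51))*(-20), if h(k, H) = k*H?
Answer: -2280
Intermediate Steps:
S(V) = -2 - 5*V
h(k, H) = H*k
(h((-4 + S(-5))*(-3), -1)*(-49 + 51))*(-20) = ((-(-4 + (-2 - 5*(-5)))*(-3))*(-49 + 51))*(-20) = (-(-4 + (-2 + 25))*(-3)*2)*(-20) = (-(-4 + 23)*(-3)*2)*(-20) = (-19*(-3)*2)*(-20) = (-1*(-57)*2)*(-20) = (57*2)*(-20) = 114*(-20) = -2280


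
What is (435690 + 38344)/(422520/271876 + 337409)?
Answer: 32219616946/22933457951 ≈ 1.4049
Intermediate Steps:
(435690 + 38344)/(422520/271876 + 337409) = 474034/(422520*(1/271876) + 337409) = 474034/(105630/67969 + 337409) = 474034/(22933457951/67969) = 474034*(67969/22933457951) = 32219616946/22933457951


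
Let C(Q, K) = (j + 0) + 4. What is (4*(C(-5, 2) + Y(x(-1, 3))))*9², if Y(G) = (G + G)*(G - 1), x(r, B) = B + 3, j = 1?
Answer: 21060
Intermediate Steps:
x(r, B) = 3 + B
C(Q, K) = 5 (C(Q, K) = (1 + 0) + 4 = 1 + 4 = 5)
Y(G) = 2*G*(-1 + G) (Y(G) = (2*G)*(-1 + G) = 2*G*(-1 + G))
(4*(C(-5, 2) + Y(x(-1, 3))))*9² = (4*(5 + 2*(3 + 3)*(-1 + (3 + 3))))*9² = (4*(5 + 2*6*(-1 + 6)))*81 = (4*(5 + 2*6*5))*81 = (4*(5 + 60))*81 = (4*65)*81 = 260*81 = 21060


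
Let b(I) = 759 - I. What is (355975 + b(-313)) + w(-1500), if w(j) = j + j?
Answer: 354047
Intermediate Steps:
w(j) = 2*j
(355975 + b(-313)) + w(-1500) = (355975 + (759 - 1*(-313))) + 2*(-1500) = (355975 + (759 + 313)) - 3000 = (355975 + 1072) - 3000 = 357047 - 3000 = 354047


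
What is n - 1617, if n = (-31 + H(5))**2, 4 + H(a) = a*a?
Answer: -1517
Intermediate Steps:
H(a) = -4 + a**2 (H(a) = -4 + a*a = -4 + a**2)
n = 100 (n = (-31 + (-4 + 5**2))**2 = (-31 + (-4 + 25))**2 = (-31 + 21)**2 = (-10)**2 = 100)
n - 1617 = 100 - 1617 = -1517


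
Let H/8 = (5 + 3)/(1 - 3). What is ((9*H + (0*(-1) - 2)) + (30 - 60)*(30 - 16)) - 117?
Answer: -827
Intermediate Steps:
H = -32 (H = 8*((5 + 3)/(1 - 3)) = 8*(8/(-2)) = 8*(8*(-1/2)) = 8*(-4) = -32)
((9*H + (0*(-1) - 2)) + (30 - 60)*(30 - 16)) - 117 = ((9*(-32) + (0*(-1) - 2)) + (30 - 60)*(30 - 16)) - 117 = ((-288 + (0 - 2)) - 30*14) - 117 = ((-288 - 2) - 420) - 117 = (-290 - 420) - 117 = -710 - 117 = -827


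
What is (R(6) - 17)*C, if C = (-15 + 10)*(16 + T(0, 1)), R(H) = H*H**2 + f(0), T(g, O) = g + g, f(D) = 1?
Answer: -16000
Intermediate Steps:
T(g, O) = 2*g
R(H) = 1 + H**3 (R(H) = H*H**2 + 1 = H**3 + 1 = 1 + H**3)
C = -80 (C = (-15 + 10)*(16 + 2*0) = -5*(16 + 0) = -5*16 = -80)
(R(6) - 17)*C = ((1 + 6**3) - 17)*(-80) = ((1 + 216) - 17)*(-80) = (217 - 17)*(-80) = 200*(-80) = -16000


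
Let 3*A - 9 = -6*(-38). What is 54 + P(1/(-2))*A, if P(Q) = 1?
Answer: 133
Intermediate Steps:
A = 79 (A = 3 + (-6*(-38))/3 = 3 + (⅓)*228 = 3 + 76 = 79)
54 + P(1/(-2))*A = 54 + 1*79 = 54 + 79 = 133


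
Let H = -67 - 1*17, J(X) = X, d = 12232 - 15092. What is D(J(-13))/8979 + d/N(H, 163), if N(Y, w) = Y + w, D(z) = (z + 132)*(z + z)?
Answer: -25924366/709341 ≈ -36.547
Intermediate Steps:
d = -2860
H = -84 (H = -67 - 17 = -84)
D(z) = 2*z*(132 + z) (D(z) = (132 + z)*(2*z) = 2*z*(132 + z))
D(J(-13))/8979 + d/N(H, 163) = (2*(-13)*(132 - 13))/8979 - 2860/(-84 + 163) = (2*(-13)*119)*(1/8979) - 2860/79 = -3094*1/8979 - 2860*1/79 = -3094/8979 - 2860/79 = -25924366/709341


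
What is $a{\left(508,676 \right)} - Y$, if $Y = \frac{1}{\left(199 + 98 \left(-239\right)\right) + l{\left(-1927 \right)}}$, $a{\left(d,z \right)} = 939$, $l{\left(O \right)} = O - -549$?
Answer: $\frac{23100340}{24601} \approx 939.0$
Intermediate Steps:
$l{\left(O \right)} = 549 + O$ ($l{\left(O \right)} = O + 549 = 549 + O$)
$Y = - \frac{1}{24601}$ ($Y = \frac{1}{\left(199 + 98 \left(-239\right)\right) + \left(549 - 1927\right)} = \frac{1}{\left(199 - 23422\right) - 1378} = \frac{1}{-23223 - 1378} = \frac{1}{-24601} = - \frac{1}{24601} \approx -4.0649 \cdot 10^{-5}$)
$a{\left(508,676 \right)} - Y = 939 - - \frac{1}{24601} = 939 + \frac{1}{24601} = \frac{23100340}{24601}$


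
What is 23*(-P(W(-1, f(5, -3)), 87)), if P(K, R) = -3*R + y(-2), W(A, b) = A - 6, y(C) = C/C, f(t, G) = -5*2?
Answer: 5980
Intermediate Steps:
f(t, G) = -10
y(C) = 1
W(A, b) = -6 + A
P(K, R) = 1 - 3*R (P(K, R) = -3*R + 1 = 1 - 3*R)
23*(-P(W(-1, f(5, -3)), 87)) = 23*(-(1 - 3*87)) = 23*(-(1 - 261)) = 23*(-1*(-260)) = 23*260 = 5980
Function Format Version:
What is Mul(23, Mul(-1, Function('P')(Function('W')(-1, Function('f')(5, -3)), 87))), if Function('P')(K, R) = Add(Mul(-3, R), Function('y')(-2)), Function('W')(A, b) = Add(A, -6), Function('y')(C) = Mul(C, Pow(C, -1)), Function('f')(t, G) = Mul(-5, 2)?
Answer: 5980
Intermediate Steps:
Function('f')(t, G) = -10
Function('y')(C) = 1
Function('W')(A, b) = Add(-6, A)
Function('P')(K, R) = Add(1, Mul(-3, R)) (Function('P')(K, R) = Add(Mul(-3, R), 1) = Add(1, Mul(-3, R)))
Mul(23, Mul(-1, Function('P')(Function('W')(-1, Function('f')(5, -3)), 87))) = Mul(23, Mul(-1, Add(1, Mul(-3, 87)))) = Mul(23, Mul(-1, Add(1, -261))) = Mul(23, Mul(-1, -260)) = Mul(23, 260) = 5980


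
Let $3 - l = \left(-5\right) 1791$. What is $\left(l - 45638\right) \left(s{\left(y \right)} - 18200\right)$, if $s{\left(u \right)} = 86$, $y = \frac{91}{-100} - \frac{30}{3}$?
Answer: $664421520$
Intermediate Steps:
$l = 8958$ ($l = 3 - \left(-5\right) 1791 = 3 - -8955 = 3 + 8955 = 8958$)
$y = - \frac{1091}{100}$ ($y = 91 \left(- \frac{1}{100}\right) - 10 = - \frac{91}{100} - 10 = - \frac{1091}{100} \approx -10.91$)
$\left(l - 45638\right) \left(s{\left(y \right)} - 18200\right) = \left(8958 - 45638\right) \left(86 - 18200\right) = \left(-36680\right) \left(-18114\right) = 664421520$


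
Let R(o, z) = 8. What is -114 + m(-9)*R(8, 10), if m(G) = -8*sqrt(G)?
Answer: -114 - 192*I ≈ -114.0 - 192.0*I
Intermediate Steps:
-114 + m(-9)*R(8, 10) = -114 - 24*I*8 = -114 - 192*I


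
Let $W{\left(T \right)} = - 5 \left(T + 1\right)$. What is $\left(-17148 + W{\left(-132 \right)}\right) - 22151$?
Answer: $-38644$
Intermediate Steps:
$W{\left(T \right)} = -5 - 5 T$ ($W{\left(T \right)} = - 5 \left(1 + T\right) = -5 - 5 T$)
$\left(-17148 + W{\left(-132 \right)}\right) - 22151 = \left(-17148 - -655\right) - 22151 = \left(-17148 + \left(-5 + 660\right)\right) - 22151 = \left(-17148 + 655\right) - 22151 = -16493 - 22151 = -38644$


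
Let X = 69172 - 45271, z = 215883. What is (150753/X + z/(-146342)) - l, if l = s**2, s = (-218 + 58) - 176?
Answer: -4245824854573/37609894 ≈ -1.1289e+5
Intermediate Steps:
X = 23901
s = -336 (s = -160 - 176 = -336)
l = 112896 (l = (-336)**2 = 112896)
(150753/X + z/(-146342)) - l = (150753/23901 + 215883/(-146342)) - 1*112896 = (150753*(1/23901) + 215883*(-1/146342)) - 112896 = (1621/257 - 215883/146342) - 112896 = 181738451/37609894 - 112896 = -4245824854573/37609894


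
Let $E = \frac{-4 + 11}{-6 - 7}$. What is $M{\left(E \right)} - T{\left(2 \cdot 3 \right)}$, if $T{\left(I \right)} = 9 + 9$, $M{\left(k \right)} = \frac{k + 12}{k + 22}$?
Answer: $- \frac{4873}{279} \approx -17.466$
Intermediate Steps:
$E = - \frac{7}{13}$ ($E = \frac{7}{-13} = 7 \left(- \frac{1}{13}\right) = - \frac{7}{13} \approx -0.53846$)
$M{\left(k \right)} = \frac{12 + k}{22 + k}$
$T{\left(I \right)} = 18$
$M{\left(E \right)} - T{\left(2 \cdot 3 \right)} = \frac{12 - \frac{7}{13}}{22 - \frac{7}{13}} - 18 = \frac{1}{\frac{279}{13}} \cdot \frac{149}{13} - 18 = \frac{13}{279} \cdot \frac{149}{13} - 18 = \frac{149}{279} - 18 = - \frac{4873}{279}$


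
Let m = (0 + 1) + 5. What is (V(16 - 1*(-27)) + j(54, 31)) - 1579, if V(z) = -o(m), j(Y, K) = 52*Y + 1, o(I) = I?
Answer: 1224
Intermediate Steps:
m = 6 (m = 1 + 5 = 6)
j(Y, K) = 1 + 52*Y
V(z) = -6 (V(z) = -1*6 = -6)
(V(16 - 1*(-27)) + j(54, 31)) - 1579 = (-6 + (1 + 52*54)) - 1579 = (-6 + (1 + 2808)) - 1579 = (-6 + 2809) - 1579 = 2803 - 1579 = 1224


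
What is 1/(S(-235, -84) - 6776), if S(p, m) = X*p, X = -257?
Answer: 1/53619 ≈ 1.8650e-5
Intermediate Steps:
S(p, m) = -257*p
1/(S(-235, -84) - 6776) = 1/(-257*(-235) - 6776) = 1/(60395 - 6776) = 1/53619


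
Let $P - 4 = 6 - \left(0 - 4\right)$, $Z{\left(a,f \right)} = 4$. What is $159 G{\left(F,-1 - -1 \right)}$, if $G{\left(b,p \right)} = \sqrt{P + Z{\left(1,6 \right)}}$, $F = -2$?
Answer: $477 \sqrt{2} \approx 674.58$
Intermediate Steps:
$P = 14$ ($P = 4 + \left(6 - \left(0 - 4\right)\right) = 4 + \left(6 - -4\right) = 4 + \left(6 + 4\right) = 4 + 10 = 14$)
$G{\left(b,p \right)} = 3 \sqrt{2}$ ($G{\left(b,p \right)} = \sqrt{14 + 4} = \sqrt{18} = 3 \sqrt{2}$)
$159 G{\left(F,-1 - -1 \right)} = 159 \cdot 3 \sqrt{2} = 477 \sqrt{2}$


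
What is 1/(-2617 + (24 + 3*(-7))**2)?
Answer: -1/2608 ≈ -0.00038344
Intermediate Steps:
1/(-2617 + (24 + 3*(-7))**2) = 1/(-2617 + (24 - 21)**2) = 1/(-2617 + 3**2) = 1/(-2617 + 9) = 1/(-2608) = -1/2608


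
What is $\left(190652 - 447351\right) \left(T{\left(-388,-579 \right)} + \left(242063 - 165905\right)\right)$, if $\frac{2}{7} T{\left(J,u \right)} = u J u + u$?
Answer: $\frac{233690117046807}{2} \approx 1.1685 \cdot 10^{14}$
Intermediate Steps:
$T{\left(J,u \right)} = \frac{7 u}{2} + \frac{7 J u^{2}}{2}$ ($T{\left(J,u \right)} = \frac{7 \left(u J u + u\right)}{2} = \frac{7 \left(J u u + u\right)}{2} = \frac{7 \left(J u^{2} + u\right)}{2} = \frac{7 \left(u + J u^{2}\right)}{2} = \frac{7 u}{2} + \frac{7 J u^{2}}{2}$)
$\left(190652 - 447351\right) \left(T{\left(-388,-579 \right)} + \left(242063 - 165905\right)\right) = \left(190652 - 447351\right) \left(\frac{7}{2} \left(-579\right) \left(1 - -224652\right) + \left(242063 - 165905\right)\right) = - 256699 \left(\frac{7}{2} \left(-579\right) \left(1 + 224652\right) + \left(242063 - 165905\right)\right) = - 256699 \left(\frac{7}{2} \left(-579\right) 224653 + 76158\right) = - 256699 \left(- \frac{910518609}{2} + 76158\right) = \left(-256699\right) \left(- \frac{910366293}{2}\right) = \frac{233690117046807}{2}$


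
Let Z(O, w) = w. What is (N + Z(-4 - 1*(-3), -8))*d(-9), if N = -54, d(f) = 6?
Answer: -372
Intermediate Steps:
(N + Z(-4 - 1*(-3), -8))*d(-9) = (-54 - 8)*6 = -62*6 = -372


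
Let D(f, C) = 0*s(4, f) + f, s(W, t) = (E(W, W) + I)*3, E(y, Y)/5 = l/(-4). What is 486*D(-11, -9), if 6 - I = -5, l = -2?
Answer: -5346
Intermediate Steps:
I = 11 (I = 6 - 1*(-5) = 6 + 5 = 11)
E(y, Y) = 5/2 (E(y, Y) = 5*(-2/(-4)) = 5*(-2*(-¼)) = 5*(½) = 5/2)
s(W, t) = 81/2 (s(W, t) = (5/2 + 11)*3 = (27/2)*3 = 81/2)
D(f, C) = f (D(f, C) = 0*(81/2) + f = 0 + f = f)
486*D(-11, -9) = 486*(-11) = -5346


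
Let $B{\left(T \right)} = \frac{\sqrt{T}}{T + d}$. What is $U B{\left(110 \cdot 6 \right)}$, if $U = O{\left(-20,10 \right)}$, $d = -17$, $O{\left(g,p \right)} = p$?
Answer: $\frac{20 \sqrt{165}}{643} \approx 0.39954$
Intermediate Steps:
$U = 10$
$B{\left(T \right)} = \frac{\sqrt{T}}{-17 + T}$ ($B{\left(T \right)} = \frac{\sqrt{T}}{T - 17} = \frac{\sqrt{T}}{-17 + T}$)
$U B{\left(110 \cdot 6 \right)} = 10 \frac{\sqrt{110 \cdot 6}}{-17 + 110 \cdot 6} = 10 \frac{\sqrt{660}}{-17 + 660} = 10 \frac{2 \sqrt{165}}{643} = \frac{20 \sqrt{165}}{643}$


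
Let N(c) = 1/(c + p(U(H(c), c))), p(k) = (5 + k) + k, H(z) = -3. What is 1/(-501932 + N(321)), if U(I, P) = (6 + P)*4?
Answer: -2942/1476683943 ≈ -1.9923e-6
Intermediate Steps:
U(I, P) = 24 + 4*P
p(k) = 5 + 2*k
N(c) = 1/(53 + 9*c) (N(c) = 1/(c + (5 + 2*(24 + 4*c))) = 1/(c + (5 + (48 + 8*c))) = 1/(c + (53 + 8*c)) = 1/(53 + 9*c))
1/(-501932 + N(321)) = 1/(-501932 + 1/(53 + 9*321)) = 1/(-501932 + 1/(53 + 2889)) = 1/(-501932 + 1/2942) = 1/(-1476683943/2942) = -2942/1476683943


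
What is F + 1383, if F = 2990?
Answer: 4373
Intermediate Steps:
F + 1383 = 2990 + 1383 = 4373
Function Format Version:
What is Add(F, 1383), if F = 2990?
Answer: 4373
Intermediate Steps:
Add(F, 1383) = Add(2990, 1383) = 4373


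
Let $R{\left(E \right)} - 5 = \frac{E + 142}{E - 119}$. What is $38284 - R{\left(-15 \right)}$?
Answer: $\frac{5129513}{134} \approx 38280.0$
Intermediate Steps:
$R{\left(E \right)} = 5 + \frac{142 + E}{-119 + E}$ ($R{\left(E \right)} = 5 + \frac{E + 142}{E - 119} = 5 + \frac{142 + E}{-119 + E}$)
$38284 - R{\left(-15 \right)} = 38284 - \frac{3 \left(-151 + 2 \left(-15\right)\right)}{-119 - 15} = 38284 - \frac{3 \left(-151 - 30\right)}{-134} = 38284 - 3 \left(- \frac{1}{134}\right) \left(-181\right) = 38284 - \frac{543}{134} = \frac{5129513}{134}$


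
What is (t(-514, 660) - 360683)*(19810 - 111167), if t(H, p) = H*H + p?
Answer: 8754467239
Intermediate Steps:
t(H, p) = p + H² (t(H, p) = H² + p = p + H²)
(t(-514, 660) - 360683)*(19810 - 111167) = ((660 + (-514)²) - 360683)*(19810 - 111167) = ((660 + 264196) - 360683)*(-91357) = (264856 - 360683)*(-91357) = -95827*(-91357) = 8754467239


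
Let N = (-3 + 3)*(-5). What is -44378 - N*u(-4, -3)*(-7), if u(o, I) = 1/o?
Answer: -44378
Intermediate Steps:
N = 0 (N = 0*(-5) = 0)
-44378 - N*u(-4, -3)*(-7) = -44378 - 0/(-4)*(-7) = -44378 - 0*(-¼)*(-7) = -44378 - 0*(-7) = -44378 - 1*0 = -44378 + 0 = -44378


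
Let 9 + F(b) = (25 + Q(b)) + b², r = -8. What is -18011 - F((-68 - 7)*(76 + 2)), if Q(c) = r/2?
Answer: -34240523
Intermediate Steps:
Q(c) = -4 (Q(c) = -8/2 = -8*½ = -4)
F(b) = 12 + b² (F(b) = -9 + ((25 - 4) + b²) = -9 + (21 + b²) = 12 + b²)
-18011 - F((-68 - 7)*(76 + 2)) = -18011 - (12 + ((-68 - 7)*(76 + 2))²) = -18011 - (12 + (-75*78)²) = -18011 - (12 + (-5850)²) = -18011 - (12 + 34222500) = -18011 - 1*34222512 = -18011 - 34222512 = -34240523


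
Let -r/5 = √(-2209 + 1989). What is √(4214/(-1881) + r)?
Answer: √(-880726 - 3931290*I*√55)/627 ≈ 5.9981 - 6.1821*I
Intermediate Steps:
r = -10*I*√55 (r = -5*√(-2209 + 1989) = -10*I*√55 ≈ -74.162*I)
√(4214/(-1881) + r) = √(4214/(-1881) - 10*I*√55) = √(4214*(-1/1881) - 10*I*√55) = √(-4214/1881 - 10*I*√55)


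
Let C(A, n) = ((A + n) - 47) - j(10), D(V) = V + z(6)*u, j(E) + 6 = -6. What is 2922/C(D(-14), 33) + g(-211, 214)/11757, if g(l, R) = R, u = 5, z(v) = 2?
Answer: -5725445/11757 ≈ -486.98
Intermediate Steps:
j(E) = -12 (j(E) = -6 - 6 = -12)
D(V) = 10 + V (D(V) = V + 2*5 = V + 10 = 10 + V)
C(A, n) = -35 + A + n (C(A, n) = ((A + n) - 47) - 1*(-12) = (-47 + A + n) + 12 = -35 + A + n)
2922/C(D(-14), 33) + g(-211, 214)/11757 = 2922/(-35 + (10 - 14) + 33) + 214/11757 = 2922/(-35 - 4 + 33) + 214*(1/11757) = 2922/(-6) + 214/11757 = 2922*(-⅙) + 214/11757 = -487 + 214/11757 = -5725445/11757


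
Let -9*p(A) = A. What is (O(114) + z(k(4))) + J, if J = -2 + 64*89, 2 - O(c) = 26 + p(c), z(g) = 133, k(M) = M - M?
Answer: 17447/3 ≈ 5815.7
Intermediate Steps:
k(M) = 0
p(A) = -A/9
O(c) = -24 + c/9 (O(c) = 2 - (26 - c/9) = 2 + (-26 + c/9) = -24 + c/9)
J = 5694 (J = -2 + 5696 = 5694)
(O(114) + z(k(4))) + J = ((-24 + (⅑)*114) + 133) + 5694 = ((-24 + 38/3) + 133) + 5694 = (-34/3 + 133) + 5694 = 365/3 + 5694 = 17447/3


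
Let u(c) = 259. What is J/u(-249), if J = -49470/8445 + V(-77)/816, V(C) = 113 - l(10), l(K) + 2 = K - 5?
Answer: -1314619/59493336 ≈ -0.022097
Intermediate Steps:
l(K) = -7 + K (l(K) = -2 + (K - 5) = -2 + (-5 + K) = -7 + K)
V(C) = 110 (V(C) = 113 - (-7 + 10) = 113 - 1*3 = 113 - 3 = 110)
J = -1314619/229704 (J = -49470/8445 + 110/816 = -49470*1/8445 + 110*(1/816) = -3298/563 + 55/408 = -1314619/229704 ≈ -5.7231)
J/u(-249) = -1314619/229704/259 = -1314619/229704*1/259 = -1314619/59493336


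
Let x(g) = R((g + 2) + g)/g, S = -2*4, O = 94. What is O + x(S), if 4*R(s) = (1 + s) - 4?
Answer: 3025/32 ≈ 94.531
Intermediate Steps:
R(s) = -3/4 + s/4 (R(s) = ((1 + s) - 4)/4 = (-3 + s)/4 = -3/4 + s/4)
S = -8
x(g) = (-1/4 + g/2)/g (x(g) = (-3/4 + ((g + 2) + g)/4)/g = (-3/4 + ((2 + g) + g)/4)/g = (-3/4 + (2 + 2*g)/4)/g = (-3/4 + (1/2 + g/2))/g = (-1/4 + g/2)/g)
O + x(S) = 94 + (1/4)*(-1 + 2*(-8))/(-8) = 94 + (1/4)*(-1/8)*(-1 - 16) = 94 + (1/4)*(-1/8)*(-17) = 94 + 17/32 = 3025/32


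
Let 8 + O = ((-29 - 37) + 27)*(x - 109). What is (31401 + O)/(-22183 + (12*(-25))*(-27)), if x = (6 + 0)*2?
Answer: -35176/14083 ≈ -2.4978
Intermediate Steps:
x = 12 (x = 6*2 = 12)
O = 3775 (O = -8 + ((-29 - 37) + 27)*(12 - 109) = -8 + (-66 + 27)*(-97) = -8 - 39*(-97) = -8 + 3783 = 3775)
(31401 + O)/(-22183 + (12*(-25))*(-27)) = (31401 + 3775)/(-22183 + (12*(-25))*(-27)) = 35176/(-22183 - 300*(-27)) = 35176/(-22183 + 8100) = 35176/(-14083) = 35176*(-1/14083) = -35176/14083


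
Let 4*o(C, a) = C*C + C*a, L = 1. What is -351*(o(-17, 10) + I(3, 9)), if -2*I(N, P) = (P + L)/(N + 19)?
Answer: -455949/44 ≈ -10362.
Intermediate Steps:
I(N, P) = -(1 + P)/(2*(19 + N)) (I(N, P) = -(P + 1)/(2*(N + 19)) = -(1 + P)/(2*(19 + N)))
o(C, a) = C²/4 + C*a/4 (o(C, a) = (C*C + C*a)/4 = (C² + C*a)/4 = C²/4 + C*a/4)
-351*(o(-17, 10) + I(3, 9)) = -351*((¼)*(-17)*(-17 + 10) + (-1 - 1*9)/(2*(19 + 3))) = -351*((¼)*(-17)*(-7) + (½)*(-1 - 9)/22) = -351*(119/4 + (½)*(1/22)*(-10)) = -351*(119/4 - 5/22) = -351*1299/44 = -455949/44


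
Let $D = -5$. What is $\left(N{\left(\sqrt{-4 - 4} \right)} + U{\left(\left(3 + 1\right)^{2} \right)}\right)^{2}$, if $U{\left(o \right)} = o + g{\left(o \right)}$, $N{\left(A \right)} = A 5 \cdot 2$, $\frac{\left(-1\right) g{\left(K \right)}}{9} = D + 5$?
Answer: $-544 + 640 i \sqrt{2} \approx -544.0 + 905.1 i$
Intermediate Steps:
$g{\left(K \right)} = 0$ ($g{\left(K \right)} = - 9 \left(-5 + 5\right) = \left(-9\right) 0 = 0$)
$N{\left(A \right)} = 10 A$ ($N{\left(A \right)} = 5 A 2 = 10 A$)
$U{\left(o \right)} = o$ ($U{\left(o \right)} = o + 0 = o$)
$\left(N{\left(\sqrt{-4 - 4} \right)} + U{\left(\left(3 + 1\right)^{2} \right)}\right)^{2} = \left(10 \sqrt{-4 - 4} + \left(3 + 1\right)^{2}\right)^{2} = \left(10 \sqrt{-8} + 4^{2}\right)^{2} = \left(10 \cdot 2 i \sqrt{2} + 16\right)^{2} = \left(20 i \sqrt{2} + 16\right)^{2} = \left(16 + 20 i \sqrt{2}\right)^{2}$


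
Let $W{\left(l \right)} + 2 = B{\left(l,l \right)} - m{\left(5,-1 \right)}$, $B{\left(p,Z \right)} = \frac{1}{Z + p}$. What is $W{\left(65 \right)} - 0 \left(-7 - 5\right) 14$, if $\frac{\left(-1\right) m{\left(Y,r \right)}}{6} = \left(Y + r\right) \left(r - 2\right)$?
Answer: $- \frac{9619}{130} \approx -73.992$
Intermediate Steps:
$m{\left(Y,r \right)} = - 6 \left(-2 + r\right) \left(Y + r\right)$ ($m{\left(Y,r \right)} = - 6 \left(Y + r\right) \left(r - 2\right) = - 6 \left(Y + r\right) \left(-2 + r\right) = - 6 \left(-2 + r\right) \left(Y + r\right)$)
$W{\left(l \right)} = -74 + \frac{1}{2 l}$ ($W{\left(l \right)} = -2 - \left(-12 - 6 + 60 - \frac{1}{l + l} - 30 \left(-1\right)\right) = -2 - \left(78 - 6 - \frac{1}{2 l}\right) = -2 + \left(\frac{1}{2 l} - \left(-6 + 60 - 12 + 30\right)\right) = -2 + \left(\frac{1}{2 l} - 72\right) = -2 - \left(72 - \frac{1}{2 l}\right) = -74 + \frac{1}{2 l}$)
$W{\left(65 \right)} - 0 \left(-7 - 5\right) 14 = \left(-74 + \frac{1}{2 \cdot 65}\right) - 0 \left(-7 - 5\right) 14 = \left(-74 + \frac{1}{2} \cdot \frac{1}{65}\right) - 0 \left(-12\right) 14 = \left(-74 + \frac{1}{130}\right) - 0 \cdot 14 = - \frac{9619}{130} - 0 = - \frac{9619}{130} + 0 = - \frac{9619}{130}$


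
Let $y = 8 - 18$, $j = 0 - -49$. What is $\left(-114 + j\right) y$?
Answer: $650$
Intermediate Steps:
$j = 49$ ($j = 0 + 49 = 49$)
$y = -10$ ($y = 8 - 18 = -10$)
$\left(-114 + j\right) y = \left(-114 + 49\right) \left(-10\right) = \left(-65\right) \left(-10\right) = 650$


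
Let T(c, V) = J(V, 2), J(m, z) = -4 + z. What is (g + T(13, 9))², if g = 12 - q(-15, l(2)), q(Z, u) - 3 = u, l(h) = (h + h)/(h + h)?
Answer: 36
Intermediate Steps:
l(h) = 1 (l(h) = (2*h)/((2*h)) = (2*h)*(1/(2*h)) = 1)
q(Z, u) = 3 + u
T(c, V) = -2 (T(c, V) = -4 + 2 = -2)
g = 8 (g = 12 - (3 + 1) = 12 - 1*4 = 12 - 4 = 8)
(g + T(13, 9))² = (8 - 2)² = 6² = 36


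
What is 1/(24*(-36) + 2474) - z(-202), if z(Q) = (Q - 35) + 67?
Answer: 273701/1610 ≈ 170.00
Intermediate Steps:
z(Q) = 32 + Q (z(Q) = (-35 + Q) + 67 = 32 + Q)
1/(24*(-36) + 2474) - z(-202) = 1/(24*(-36) + 2474) - (32 - 202) = 1/(-864 + 2474) - 1*(-170) = 1/1610 + 170 = 273701/1610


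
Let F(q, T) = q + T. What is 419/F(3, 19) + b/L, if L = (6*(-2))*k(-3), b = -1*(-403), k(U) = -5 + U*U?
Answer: 5623/528 ≈ 10.650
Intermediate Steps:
k(U) = -5 + U**2
F(q, T) = T + q
b = 403
L = -48 (L = (6*(-2))*(-5 + (-3)**2) = -12*(-5 + 9) = -12*4 = -48)
419/F(3, 19) + b/L = 419/(19 + 3) + 403/(-48) = 419/22 + 403*(-1/48) = 419*(1/22) - 403/48 = 419/22 - 403/48 = 5623/528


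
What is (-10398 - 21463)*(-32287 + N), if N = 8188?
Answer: 767818239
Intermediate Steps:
(-10398 - 21463)*(-32287 + N) = (-10398 - 21463)*(-32287 + 8188) = -31861*(-24099) = 767818239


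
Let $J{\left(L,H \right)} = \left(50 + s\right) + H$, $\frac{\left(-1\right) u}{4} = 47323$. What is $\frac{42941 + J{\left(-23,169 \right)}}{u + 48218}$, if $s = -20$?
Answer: $- \frac{21570}{70537} \approx -0.3058$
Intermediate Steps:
$u = -189292$ ($u = \left(-4\right) 47323 = -189292$)
$J{\left(L,H \right)} = 30 + H$ ($J{\left(L,H \right)} = \left(50 - 20\right) + H = 30 + H$)
$\frac{42941 + J{\left(-23,169 \right)}}{u + 48218} = \frac{42941 + \left(30 + 169\right)}{-189292 + 48218} = \frac{42941 + 199}{-141074} = 43140 \left(- \frac{1}{141074}\right) = - \frac{21570}{70537}$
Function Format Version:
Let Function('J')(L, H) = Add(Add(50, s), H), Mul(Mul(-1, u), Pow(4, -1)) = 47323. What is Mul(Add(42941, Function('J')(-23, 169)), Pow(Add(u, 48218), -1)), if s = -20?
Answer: Rational(-21570, 70537) ≈ -0.30580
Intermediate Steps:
u = -189292 (u = Mul(-4, 47323) = -189292)
Function('J')(L, H) = Add(30, H) (Function('J')(L, H) = Add(Add(50, -20), H) = Add(30, H))
Mul(Add(42941, Function('J')(-23, 169)), Pow(Add(u, 48218), -1)) = Mul(Add(42941, Add(30, 169)), Pow(Add(-189292, 48218), -1)) = Mul(Add(42941, 199), Pow(-141074, -1)) = Mul(43140, Rational(-1, 141074)) = Rational(-21570, 70537)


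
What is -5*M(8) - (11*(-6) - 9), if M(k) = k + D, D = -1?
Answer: 40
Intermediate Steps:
M(k) = -1 + k (M(k) = k - 1 = -1 + k)
-5*M(8) - (11*(-6) - 9) = -5*(-1 + 8) - (11*(-6) - 9) = -5*7 - (-66 - 9) = -35 - 1*(-75) = -35 + 75 = 40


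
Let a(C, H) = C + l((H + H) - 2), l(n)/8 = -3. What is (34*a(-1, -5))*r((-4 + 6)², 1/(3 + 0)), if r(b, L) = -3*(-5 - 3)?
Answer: -20400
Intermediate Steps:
l(n) = -24 (l(n) = 8*(-3) = -24)
a(C, H) = -24 + C (a(C, H) = C - 24 = -24 + C)
r(b, L) = 24 (r(b, L) = -3*(-8) = 24)
(34*a(-1, -5))*r((-4 + 6)², 1/(3 + 0)) = (34*(-24 - 1))*24 = (34*(-25))*24 = -850*24 = -20400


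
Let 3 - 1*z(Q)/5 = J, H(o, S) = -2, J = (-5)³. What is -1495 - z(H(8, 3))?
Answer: -2135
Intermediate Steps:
J = -125
z(Q) = 640 (z(Q) = 15 - 5*(-125) = 15 + 625 = 640)
-1495 - z(H(8, 3)) = -1495 - 1*640 = -1495 - 640 = -2135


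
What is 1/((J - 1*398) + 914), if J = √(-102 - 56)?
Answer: 258/133207 - I*√158/266414 ≈ 0.0019368 - 4.7182e-5*I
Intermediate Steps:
J = I*√158 (J = √(-158) = I*√158 ≈ 12.57*I)
1/((J - 1*398) + 914) = 1/((I*√158 - 1*398) + 914) = 1/((I*√158 - 398) + 914) = 1/((-398 + I*√158) + 914) = 1/(516 + I*√158)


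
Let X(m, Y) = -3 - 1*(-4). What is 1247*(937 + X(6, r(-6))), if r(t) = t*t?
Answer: 1169686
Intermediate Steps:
r(t) = t²
X(m, Y) = 1 (X(m, Y) = -3 + 4 = 1)
1247*(937 + X(6, r(-6))) = 1247*(937 + 1) = 1247*938 = 1169686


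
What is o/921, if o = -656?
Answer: -656/921 ≈ -0.71227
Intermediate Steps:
o/921 = -656/921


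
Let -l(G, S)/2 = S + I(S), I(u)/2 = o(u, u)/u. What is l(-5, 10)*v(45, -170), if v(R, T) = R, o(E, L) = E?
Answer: -1080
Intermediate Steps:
I(u) = 2 (I(u) = 2*(u/u) = 2*1 = 2)
l(G, S) = -4 - 2*S (l(G, S) = -2*(S + 2) = -2*(2 + S) = -4 - 2*S)
l(-5, 10)*v(45, -170) = (-4 - 2*10)*45 = (-4 - 20)*45 = -24*45 = -1080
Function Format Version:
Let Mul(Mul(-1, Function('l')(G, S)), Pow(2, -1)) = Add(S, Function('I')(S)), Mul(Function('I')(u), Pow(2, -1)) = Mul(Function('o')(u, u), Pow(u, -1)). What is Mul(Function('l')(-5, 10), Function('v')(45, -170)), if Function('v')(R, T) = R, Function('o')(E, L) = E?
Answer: -1080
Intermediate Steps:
Function('I')(u) = 2 (Function('I')(u) = Mul(2, Mul(u, Pow(u, -1))) = Mul(2, 1) = 2)
Function('l')(G, S) = Add(-4, Mul(-2, S)) (Function('l')(G, S) = Mul(-2, Add(S, 2)) = Mul(-2, Add(2, S)) = Add(-4, Mul(-2, S)))
Mul(Function('l')(-5, 10), Function('v')(45, -170)) = Mul(Add(-4, Mul(-2, 10)), 45) = Mul(Add(-4, -20), 45) = Mul(-24, 45) = -1080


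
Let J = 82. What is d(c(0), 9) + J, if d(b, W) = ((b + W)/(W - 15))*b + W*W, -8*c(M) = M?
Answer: 163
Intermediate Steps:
c(M) = -M/8
d(b, W) = W² + b*(W + b)/(-15 + W) (d(b, W) = ((W + b)/(-15 + W))*b + W² = b*(W + b)/(-15 + W) + W² = W² + b*(W + b)/(-15 + W))
d(c(0), 9) + J = (9³ + (-⅛*0)² - 15*9² + 9*(-⅛*0))/(-15 + 9) + 82 = (729 + 0² - 15*81 + 9*0)/(-6) + 82 = -(729 + 0 - 1215 + 0)/6 + 82 = -⅙*(-486) + 82 = 81 + 82 = 163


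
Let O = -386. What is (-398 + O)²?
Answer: 614656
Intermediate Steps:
(-398 + O)² = (-398 - 386)² = (-784)² = 614656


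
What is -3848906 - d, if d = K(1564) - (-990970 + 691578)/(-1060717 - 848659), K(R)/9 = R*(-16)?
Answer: -54054581391/14917 ≈ -3.6237e+6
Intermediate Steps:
K(R) = -144*R (K(R) = 9*(R*(-16)) = 9*(-16*R) = -144*R)
d = -3359549411/14917 (d = -144*1564 - (-990970 + 691578)/(-1060717 - 848659) = -225216 - (-299392)/(-1909376) = -225216 - (-299392)*(-1)/1909376 = -225216 - 1*2339/14917 = -225216 - 2339/14917 = -3359549411/14917 ≈ -2.2522e+5)
-3848906 - d = -3848906 - 1*(-3359549411/14917) = -3848906 + 3359549411/14917 = -54054581391/14917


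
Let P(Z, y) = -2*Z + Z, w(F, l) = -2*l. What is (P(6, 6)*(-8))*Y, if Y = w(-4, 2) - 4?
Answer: -384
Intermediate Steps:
P(Z, y) = -Z
Y = -8 (Y = -2*2 - 4 = -4 - 4 = -8)
(P(6, 6)*(-8))*Y = (-1*6*(-8))*(-8) = -6*(-8)*(-8) = 48*(-8) = -384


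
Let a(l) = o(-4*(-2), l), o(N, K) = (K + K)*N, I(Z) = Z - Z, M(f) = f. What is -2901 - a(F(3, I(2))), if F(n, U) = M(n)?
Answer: -2949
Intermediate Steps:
I(Z) = 0
F(n, U) = n
o(N, K) = 2*K*N (o(N, K) = (2*K)*N = 2*K*N)
a(l) = 16*l (a(l) = 2*l*(-4*(-2)) = 2*l*8 = 16*l)
-2901 - a(F(3, I(2))) = -2901 - 16*3 = -2901 - 1*48 = -2901 - 48 = -2949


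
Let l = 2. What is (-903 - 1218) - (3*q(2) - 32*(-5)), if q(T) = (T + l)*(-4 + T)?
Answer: -2257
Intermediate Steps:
q(T) = (-4 + T)*(2 + T) (q(T) = (T + 2)*(-4 + T) = (2 + T)*(-4 + T) = (-4 + T)*(2 + T))
(-903 - 1218) - (3*q(2) - 32*(-5)) = (-903 - 1218) - (3*(-8 + 2**2 - 2*2) - 32*(-5)) = -2121 - (3*(-8 + 4 - 4) + 160) = -2121 - (3*(-8) + 160) = -2121 - (-24 + 160) = -2121 - 1*136 = -2121 - 136 = -2257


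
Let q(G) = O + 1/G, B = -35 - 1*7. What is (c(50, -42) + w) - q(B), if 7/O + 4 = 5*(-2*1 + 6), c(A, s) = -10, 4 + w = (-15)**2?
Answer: 70757/336 ≈ 210.59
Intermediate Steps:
w = 221 (w = -4 + (-15)**2 = -4 + 225 = 221)
B = -42 (B = -35 - 7 = -42)
O = 7/16 (O = 7/(-4 + 5*(-2*1 + 6)) = 7/(-4 + 5*(-2 + 6)) = 7/(-4 + 5*4) = 7/(-4 + 20) = 7/16 ≈ 0.43750)
q(G) = 7/16 + 1/G
(c(50, -42) + w) - q(B) = (-10 + 221) - (7/16 + 1/(-42)) = 211 - (7/16 - 1/42) = 211 - 1*139/336 = 211 - 139/336 = 70757/336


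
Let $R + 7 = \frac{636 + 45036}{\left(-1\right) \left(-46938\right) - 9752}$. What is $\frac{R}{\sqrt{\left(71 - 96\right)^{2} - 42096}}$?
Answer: $\frac{107315 i \sqrt{41471}}{771070303} \approx 0.028343 i$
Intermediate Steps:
$R = - \frac{107315}{18593}$ ($R = -7 + \frac{636 + 45036}{\left(-1\right) \left(-46938\right) - 9752} = -7 + \frac{45672}{46938 - 9752} = -7 + \frac{45672}{37186} = -7 + 45672 \cdot \frac{1}{37186} = -7 + \frac{22836}{18593} = - \frac{107315}{18593} \approx -5.7718$)
$\frac{R}{\sqrt{\left(71 - 96\right)^{2} - 42096}} = - \frac{107315}{18593 \sqrt{\left(71 - 96\right)^{2} - 42096}} = - \frac{107315}{18593 \sqrt{\left(-25\right)^{2} - 42096}} = - \frac{107315}{18593 \sqrt{625 - 42096}} = - \frac{107315}{18593 \sqrt{-41471}} = - \frac{107315}{18593 i \sqrt{41471}} = - \frac{107315 \left(- \frac{i \sqrt{41471}}{41471}\right)}{18593} = \frac{107315 i \sqrt{41471}}{771070303}$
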